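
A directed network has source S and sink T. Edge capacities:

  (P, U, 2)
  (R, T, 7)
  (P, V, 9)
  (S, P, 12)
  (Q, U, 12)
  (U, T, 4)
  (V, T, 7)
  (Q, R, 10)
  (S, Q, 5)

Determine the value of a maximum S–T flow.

14

Augment S→P→U→T: bottleneck 2, flow now 2.
Augment S→P→V→T: bottleneck 7, flow now 9.
Augment S→Q→R→T: bottleneck 5, flow now 14.
No augmenting path remains; maximum flow = 14.
In the residual graph, reachable from S: {S, P, V}.
Min-cut edges: S→Q (5), P→U (2), V→T (7); capacity 5 + 2 + 7 = 14.
This cut is saturated, so no flow can exceed 14.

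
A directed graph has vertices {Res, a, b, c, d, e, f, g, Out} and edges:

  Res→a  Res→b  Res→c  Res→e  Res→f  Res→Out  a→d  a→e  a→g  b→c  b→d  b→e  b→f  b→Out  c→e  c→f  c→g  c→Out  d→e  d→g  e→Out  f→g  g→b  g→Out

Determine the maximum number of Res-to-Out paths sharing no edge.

5

Assign every edge capacity 1; by Menger, the answer equals the max flow.
Path Res→Out (+1); total 1.
Path Res→b→Out (+1); total 2.
Path Res→c→Out (+1); total 3.
Path Res→e→Out (+1); total 4.
Path Res→a→g→Out (+1); total 5.
No residual Res→Out path; max flow = 5.
Certifying cut of size 5: {Res→Out, b→Out, c→Out, e→Out, g→Out}.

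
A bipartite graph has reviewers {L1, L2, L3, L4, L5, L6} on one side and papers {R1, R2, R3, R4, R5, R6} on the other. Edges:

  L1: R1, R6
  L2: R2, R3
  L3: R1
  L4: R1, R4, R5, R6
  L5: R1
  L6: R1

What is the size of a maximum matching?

Unit-capacity flow: source→left, listed edges, right→sink; max matching = max flow.
Augmenting path L1→R1 (+1); matched 1.
Augmenting path L2→R2 (+1); matched 2.
Augmenting path L4→R4 (+1); matched 3.
Augmenting path L3→R1→L1→R6 (+1); matched 4.
No augmenting path remains; maximum matching = 4.
König certificate: {L1, L2, L4, R1} is a vertex cover of size 4 (every listed pair touches it), so no matching can be larger.

4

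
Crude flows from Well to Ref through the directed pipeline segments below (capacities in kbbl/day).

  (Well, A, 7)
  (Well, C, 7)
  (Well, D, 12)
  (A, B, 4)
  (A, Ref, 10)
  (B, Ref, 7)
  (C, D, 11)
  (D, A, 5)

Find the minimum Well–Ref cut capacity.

Augment Well→A→Ref: bottleneck 7, flow now 7.
Augment Well→D→A→Ref: bottleneck 3, flow now 10.
Augment Well→D→A→B→Ref: bottleneck 2, flow now 12.
No augmenting path remains; maximum flow = 12.
By max-flow min-cut, the minimum cut capacity equals the max flow.
In the residual graph, reachable from Well: {Well, C, D}.
Min-cut edges: Well→A (7), D→A (5); capacity 7 + 5 = 12.

12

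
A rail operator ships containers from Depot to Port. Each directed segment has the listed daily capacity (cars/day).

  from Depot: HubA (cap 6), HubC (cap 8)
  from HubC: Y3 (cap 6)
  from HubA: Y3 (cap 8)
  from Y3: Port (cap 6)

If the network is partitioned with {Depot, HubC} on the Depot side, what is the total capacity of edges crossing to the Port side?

12

Edges leaving {Depot, HubC}: Depot→HubA (6), HubC→Y3 (6).
Cut capacity = 6 + 6 = 12.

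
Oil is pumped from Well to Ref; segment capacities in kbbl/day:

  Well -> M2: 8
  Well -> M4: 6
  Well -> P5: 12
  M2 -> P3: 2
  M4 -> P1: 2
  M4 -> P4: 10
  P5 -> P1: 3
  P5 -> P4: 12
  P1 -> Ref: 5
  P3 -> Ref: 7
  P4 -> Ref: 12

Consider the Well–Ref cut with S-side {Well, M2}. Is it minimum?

No — its capacity is 20, but the minimum cut has capacity 19.

Given cut capacity: 6 + 12 + 2 = 20.
Augment Well→M2→P3→Ref: bottleneck 2, flow now 2.
Augment Well→M4→P1→Ref: bottleneck 2, flow now 4.
Augment Well→M4→P4→Ref: bottleneck 4, flow now 8.
Augment Well→P5→P1→Ref: bottleneck 3, flow now 11.
Augment Well→P5→P4→Ref: bottleneck 8, flow now 19.
No augmenting path remains; maximum flow = 19.
In the residual graph, reachable from Well: {Well, M2, M4, P5, P4}.
Min-cut edges: M2→P3 (2), M4→P1 (2), P5→P1 (3), P4→Ref (12); capacity 2 + 2 + 3 + 12 = 19.
Cut capacity 20 exceeds the max flow 19, so it is not minimum.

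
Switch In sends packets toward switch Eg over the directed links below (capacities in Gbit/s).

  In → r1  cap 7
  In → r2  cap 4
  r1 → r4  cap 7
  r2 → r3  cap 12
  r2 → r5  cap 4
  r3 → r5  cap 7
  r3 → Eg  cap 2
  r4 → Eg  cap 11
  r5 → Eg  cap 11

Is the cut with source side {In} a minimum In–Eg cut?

Given cut capacity: 7 + 4 = 11.
Augment In→r1→r4→Eg: bottleneck 7, flow now 7.
Augment In→r2→r3→Eg: bottleneck 2, flow now 9.
Augment In→r2→r5→Eg: bottleneck 2, flow now 11.
No augmenting path remains; maximum flow = 11.
Cut capacity 11 equals the max flow, so it is a minimum cut.

Yes — it is a minimum cut (capacity 11).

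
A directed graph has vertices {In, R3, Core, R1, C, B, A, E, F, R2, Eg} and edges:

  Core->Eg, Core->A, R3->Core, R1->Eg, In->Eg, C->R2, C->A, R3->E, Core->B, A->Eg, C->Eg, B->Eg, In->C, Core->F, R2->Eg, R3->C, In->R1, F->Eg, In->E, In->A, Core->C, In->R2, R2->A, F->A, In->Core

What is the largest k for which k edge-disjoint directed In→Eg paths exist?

6

Assign every edge capacity 1; by Menger, the answer equals the max flow.
Path In→Eg (+1); total 1.
Path In→Core→Eg (+1); total 2.
Path In→R1→Eg (+1); total 3.
Path In→C→Eg (+1); total 4.
Path In→A→Eg (+1); total 5.
Path In→R2→Eg (+1); total 6.
No residual In→Eg path; max flow = 6.
Certifying cut of size 6: {In→A, In→C, In→Core, In→Eg, In→R1, In→R2}.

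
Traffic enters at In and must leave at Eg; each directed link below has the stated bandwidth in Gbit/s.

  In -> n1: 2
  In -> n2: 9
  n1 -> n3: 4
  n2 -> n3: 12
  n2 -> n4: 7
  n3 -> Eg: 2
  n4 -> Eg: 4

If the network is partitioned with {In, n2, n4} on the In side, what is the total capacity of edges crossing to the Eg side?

Edges leaving {In, n2, n4}: In→n1 (2), n2→n3 (12), n4→Eg (4).
Cut capacity = 2 + 12 + 4 = 18.

18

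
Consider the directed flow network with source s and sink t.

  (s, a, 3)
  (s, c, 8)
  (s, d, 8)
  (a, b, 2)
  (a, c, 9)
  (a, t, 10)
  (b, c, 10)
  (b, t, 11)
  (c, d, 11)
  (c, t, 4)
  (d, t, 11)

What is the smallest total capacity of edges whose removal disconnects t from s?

Augment s→a→t: bottleneck 3, flow now 3.
Augment s→c→t: bottleneck 4, flow now 7.
Augment s→d→t: bottleneck 8, flow now 15.
Augment s→c→d→t: bottleneck 3, flow now 18.
No augmenting path remains; maximum flow = 18.
By max-flow min-cut, the minimum cut capacity equals the max flow.
In the residual graph, reachable from s: {s, c, d}.
Min-cut edges: s→a (3), c→t (4), d→t (11); capacity 3 + 4 + 11 = 18.

18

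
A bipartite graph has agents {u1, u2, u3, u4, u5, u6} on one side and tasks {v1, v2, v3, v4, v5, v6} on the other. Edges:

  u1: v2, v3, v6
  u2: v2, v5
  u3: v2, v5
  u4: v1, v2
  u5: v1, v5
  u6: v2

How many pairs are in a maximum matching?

4

Unit-capacity flow: source→left, listed edges, right→sink; max matching = max flow.
Augmenting path u1→v2 (+1); matched 1.
Augmenting path u2→v5 (+1); matched 2.
Augmenting path u4→v1 (+1); matched 3.
Augmenting path u3→v2→u1→v3 (+1); matched 4.
No augmenting path remains; maximum matching = 4.
König certificate: {u1, v1, v2, v5} is a vertex cover of size 4 (every listed pair touches it), so no matching can be larger.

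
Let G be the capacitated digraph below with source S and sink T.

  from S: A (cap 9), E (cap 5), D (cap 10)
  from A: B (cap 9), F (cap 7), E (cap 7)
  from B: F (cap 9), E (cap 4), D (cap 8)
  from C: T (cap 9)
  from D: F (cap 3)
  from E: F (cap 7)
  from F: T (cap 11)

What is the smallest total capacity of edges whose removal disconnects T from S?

11

Augment S→A→F→T: bottleneck 7, flow now 7.
Augment S→D→F→T: bottleneck 3, flow now 10.
Augment S→E→F→T: bottleneck 1, flow now 11.
No augmenting path remains; maximum flow = 11.
By max-flow min-cut, the minimum cut capacity equals the max flow.
In the residual graph, reachable from S: {S, A, B, D, E, F}.
Min-cut edges: F→T (11); capacity 11 = 11.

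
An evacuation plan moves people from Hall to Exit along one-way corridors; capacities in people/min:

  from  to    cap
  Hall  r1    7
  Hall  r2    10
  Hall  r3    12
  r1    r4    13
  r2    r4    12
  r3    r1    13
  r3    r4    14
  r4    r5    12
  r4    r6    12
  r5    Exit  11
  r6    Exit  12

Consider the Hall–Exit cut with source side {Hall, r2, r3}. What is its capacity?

Edges leaving {Hall, r2, r3}: Hall→r1 (7), r2→r4 (12), r3→r1 (13), r3→r4 (14).
Cut capacity = 7 + 12 + 13 + 14 = 46.

46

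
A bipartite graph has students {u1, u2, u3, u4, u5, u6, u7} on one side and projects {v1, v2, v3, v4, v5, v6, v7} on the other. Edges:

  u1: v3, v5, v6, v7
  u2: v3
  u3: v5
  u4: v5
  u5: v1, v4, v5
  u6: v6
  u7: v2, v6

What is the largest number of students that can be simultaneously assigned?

6

Unit-capacity flow: source→left, listed edges, right→sink; max matching = max flow.
Augmenting path u1→v3 (+1); matched 1.
Augmenting path u3→v5 (+1); matched 2.
Augmenting path u5→v1 (+1); matched 3.
Augmenting path u6→v6 (+1); matched 4.
Augmenting path u7→v2 (+1); matched 5.
Augmenting path u2→v3→u1→v7 (+1); matched 6.
No augmenting path remains; maximum matching = 6.
König certificate: {u1, u2, u5, u6, u7, v5} is a vertex cover of size 6 (every listed pair touches it), so no matching can be larger.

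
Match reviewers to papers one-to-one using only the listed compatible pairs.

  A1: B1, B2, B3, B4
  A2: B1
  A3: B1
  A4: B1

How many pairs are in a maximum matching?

2

Unit-capacity flow: source→left, listed edges, right→sink; max matching = max flow.
Augmenting path A1→B1 (+1); matched 1.
Augmenting path A2→B1→A1→B2 (+1); matched 2.
No augmenting path remains; maximum matching = 2.
König certificate: {A1, B1} is a vertex cover of size 2 (every listed pair touches it), so no matching can be larger.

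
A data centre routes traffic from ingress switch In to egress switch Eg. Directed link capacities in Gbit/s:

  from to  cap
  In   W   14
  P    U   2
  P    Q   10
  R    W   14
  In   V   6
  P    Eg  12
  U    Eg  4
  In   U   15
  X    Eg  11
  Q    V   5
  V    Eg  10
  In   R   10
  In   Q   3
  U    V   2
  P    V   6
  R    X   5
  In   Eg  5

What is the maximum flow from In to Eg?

Augment In→Eg: bottleneck 5, flow now 5.
Augment In→U→Eg: bottleneck 4, flow now 9.
Augment In→V→Eg: bottleneck 6, flow now 15.
Augment In→Q→V→Eg: bottleneck 3, flow now 18.
Augment In→R→X→Eg: bottleneck 5, flow now 23.
Augment In→U→V→Eg: bottleneck 1, flow now 24.
No augmenting path remains; maximum flow = 24.
In the residual graph, reachable from In: {In, Q, R, U, V, W}.
Min-cut edges: In→Eg (5), R→X (5), U→Eg (4), V→Eg (10); capacity 5 + 5 + 4 + 10 = 24.
This cut is saturated, so no flow can exceed 24.

24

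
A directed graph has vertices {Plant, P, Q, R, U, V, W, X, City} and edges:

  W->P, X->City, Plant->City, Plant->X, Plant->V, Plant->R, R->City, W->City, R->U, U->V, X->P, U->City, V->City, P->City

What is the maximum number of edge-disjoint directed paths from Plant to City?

4

Assign every edge capacity 1; by Menger, the answer equals the max flow.
Path Plant→City (+1); total 1.
Path Plant→R→City (+1); total 2.
Path Plant→V→City (+1); total 3.
Path Plant→X→City (+1); total 4.
No residual Plant→City path; max flow = 4.
Certifying cut of size 4: {Plant→City, Plant→R, Plant→V, Plant→X}.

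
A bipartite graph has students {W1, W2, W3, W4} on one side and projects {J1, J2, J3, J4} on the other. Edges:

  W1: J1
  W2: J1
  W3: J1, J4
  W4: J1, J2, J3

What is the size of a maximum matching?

3

Unit-capacity flow: source→left, listed edges, right→sink; max matching = max flow.
Augmenting path W1→J1 (+1); matched 1.
Augmenting path W3→J4 (+1); matched 2.
Augmenting path W4→J2 (+1); matched 3.
No augmenting path remains; maximum matching = 3.
König certificate: {W3, W4, J1} is a vertex cover of size 3 (every listed pair touches it), so no matching can be larger.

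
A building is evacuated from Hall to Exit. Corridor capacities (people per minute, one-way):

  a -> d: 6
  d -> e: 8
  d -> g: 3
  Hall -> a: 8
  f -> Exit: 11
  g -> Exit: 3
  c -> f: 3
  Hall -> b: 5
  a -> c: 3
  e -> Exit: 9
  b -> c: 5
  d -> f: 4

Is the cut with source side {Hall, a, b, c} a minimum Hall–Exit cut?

Given cut capacity: 6 + 3 = 9.
Augment Hall→a→c→f→Exit: bottleneck 3, flow now 3.
Augment Hall→a→d→e→Exit: bottleneck 5, flow now 8.
Augment Hall→b→c→a→d→e→Exit: bottleneck 1, flow now 9. (uses reverse residual edge)
No augmenting path remains; maximum flow = 9.
Cut capacity 9 equals the max flow, so it is a minimum cut.

Yes — it is a minimum cut (capacity 9).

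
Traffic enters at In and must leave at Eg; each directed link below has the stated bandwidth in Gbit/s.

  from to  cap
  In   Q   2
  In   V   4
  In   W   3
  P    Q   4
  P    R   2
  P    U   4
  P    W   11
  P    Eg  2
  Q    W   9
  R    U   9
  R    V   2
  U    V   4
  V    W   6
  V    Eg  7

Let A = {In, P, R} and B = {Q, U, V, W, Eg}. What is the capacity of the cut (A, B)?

Edges leaving {In, P, R}: In→Q (2), In→V (4), In→W (3), P→Q (4), P→U (4), P→W (11), P→Eg (2), R→U (9), R→V (2).
Cut capacity = 2 + 4 + 3 + 4 + 4 + 11 + 2 + 9 + 2 = 41.

41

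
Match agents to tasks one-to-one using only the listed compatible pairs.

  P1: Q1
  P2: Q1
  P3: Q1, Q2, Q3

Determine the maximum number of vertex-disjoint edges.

2

Unit-capacity flow: source→left, listed edges, right→sink; max matching = max flow.
Augmenting path P1→Q1 (+1); matched 1.
Augmenting path P3→Q2 (+1); matched 2.
No augmenting path remains; maximum matching = 2.
König certificate: {P3, Q1} is a vertex cover of size 2 (every listed pair touches it), so no matching can be larger.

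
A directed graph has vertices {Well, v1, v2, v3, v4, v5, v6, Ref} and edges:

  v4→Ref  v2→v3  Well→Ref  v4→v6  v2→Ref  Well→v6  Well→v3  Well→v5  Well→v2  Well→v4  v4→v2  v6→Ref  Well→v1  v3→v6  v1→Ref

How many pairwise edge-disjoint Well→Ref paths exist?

5

Assign every edge capacity 1; by Menger, the answer equals the max flow.
Path Well→Ref (+1); total 1.
Path Well→v1→Ref (+1); total 2.
Path Well→v2→Ref (+1); total 3.
Path Well→v4→Ref (+1); total 4.
Path Well→v6→Ref (+1); total 5.
No residual Well→Ref path; max flow = 5.
Certifying cut of size 5: {Well→Ref, Well→v1, Well→v2, Well→v4, v6→Ref}.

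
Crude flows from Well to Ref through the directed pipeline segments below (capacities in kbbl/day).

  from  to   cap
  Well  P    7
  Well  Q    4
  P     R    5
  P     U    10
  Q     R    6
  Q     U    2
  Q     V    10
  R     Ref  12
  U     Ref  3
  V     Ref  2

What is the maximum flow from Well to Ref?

Augment Well→P→R→Ref: bottleneck 5, flow now 5.
Augment Well→P→U→Ref: bottleneck 2, flow now 7.
Augment Well→Q→R→Ref: bottleneck 4, flow now 11.
No augmenting path remains; maximum flow = 11.
In the residual graph, reachable from Well: {Well}.
Min-cut edges: Well→P (7), Well→Q (4); capacity 7 + 4 = 11.
This cut is saturated, so no flow can exceed 11.

11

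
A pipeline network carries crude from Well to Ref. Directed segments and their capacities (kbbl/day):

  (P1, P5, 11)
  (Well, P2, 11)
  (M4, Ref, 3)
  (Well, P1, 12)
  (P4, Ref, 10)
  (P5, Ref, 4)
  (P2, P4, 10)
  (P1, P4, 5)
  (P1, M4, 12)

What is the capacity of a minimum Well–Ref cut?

17

Augment Well→P1→M4→Ref: bottleneck 3, flow now 3.
Augment Well→P1→P5→Ref: bottleneck 4, flow now 7.
Augment Well→P1→P4→Ref: bottleneck 5, flow now 12.
Augment Well→P2→P4→Ref: bottleneck 5, flow now 17.
No augmenting path remains; maximum flow = 17.
By max-flow min-cut, the minimum cut capacity equals the max flow.
In the residual graph, reachable from Well: {Well, P1, P2, M4, P5, P4}.
Min-cut edges: M4→Ref (3), P5→Ref (4), P4→Ref (10); capacity 3 + 4 + 10 = 17.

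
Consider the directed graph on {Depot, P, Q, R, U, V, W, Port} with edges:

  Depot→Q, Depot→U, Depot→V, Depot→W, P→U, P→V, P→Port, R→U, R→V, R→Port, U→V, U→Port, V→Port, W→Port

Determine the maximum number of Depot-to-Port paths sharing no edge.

3

Assign every edge capacity 1; by Menger, the answer equals the max flow.
Path Depot→U→Port (+1); total 1.
Path Depot→V→Port (+1); total 2.
Path Depot→W→Port (+1); total 3.
No residual Depot→Port path; max flow = 3.
Certifying cut of size 3: {Depot→U, Depot→V, Depot→W}.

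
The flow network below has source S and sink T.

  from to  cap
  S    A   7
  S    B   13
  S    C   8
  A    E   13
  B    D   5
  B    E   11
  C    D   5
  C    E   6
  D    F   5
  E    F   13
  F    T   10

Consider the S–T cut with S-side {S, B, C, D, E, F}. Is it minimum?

No — its capacity is 17, but the minimum cut has capacity 10.

Given cut capacity: 7 + 10 = 17.
Augment S→A→E→F→T: bottleneck 7, flow now 7.
Augment S→B→D→F→T: bottleneck 3, flow now 10.
No augmenting path remains; maximum flow = 10.
In the residual graph, reachable from S: {S, A, B, C, D, E, F}.
Min-cut edges: F→T (10); capacity 10 = 10.
Cut capacity 17 exceeds the max flow 10, so it is not minimum.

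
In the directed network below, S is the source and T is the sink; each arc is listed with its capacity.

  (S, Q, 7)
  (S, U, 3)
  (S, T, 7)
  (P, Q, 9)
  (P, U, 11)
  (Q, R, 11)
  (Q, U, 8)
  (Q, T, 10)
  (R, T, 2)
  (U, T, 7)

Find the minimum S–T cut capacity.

Augment S→T: bottleneck 7, flow now 7.
Augment S→Q→T: bottleneck 7, flow now 14.
Augment S→U→T: bottleneck 3, flow now 17.
No augmenting path remains; maximum flow = 17.
By max-flow min-cut, the minimum cut capacity equals the max flow.
In the residual graph, reachable from S: {S}.
Min-cut edges: S→Q (7), S→U (3), S→T (7); capacity 7 + 3 + 7 = 17.

17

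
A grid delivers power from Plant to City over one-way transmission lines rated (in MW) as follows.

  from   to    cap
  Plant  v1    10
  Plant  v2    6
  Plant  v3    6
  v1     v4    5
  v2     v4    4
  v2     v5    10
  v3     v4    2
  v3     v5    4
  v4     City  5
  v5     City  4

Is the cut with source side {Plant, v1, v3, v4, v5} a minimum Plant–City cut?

Given cut capacity: 6 + 5 + 4 = 15.
Augment Plant→v1→v4→City: bottleneck 5, flow now 5.
Augment Plant→v2→v5→City: bottleneck 4, flow now 9.
No augmenting path remains; maximum flow = 9.
In the residual graph, reachable from Plant: {Plant, v1, v2, v3, v4, v5}.
Min-cut edges: v4→City (5), v5→City (4); capacity 5 + 4 = 9.
Cut capacity 15 exceeds the max flow 9, so it is not minimum.

No — its capacity is 15, but the minimum cut has capacity 9.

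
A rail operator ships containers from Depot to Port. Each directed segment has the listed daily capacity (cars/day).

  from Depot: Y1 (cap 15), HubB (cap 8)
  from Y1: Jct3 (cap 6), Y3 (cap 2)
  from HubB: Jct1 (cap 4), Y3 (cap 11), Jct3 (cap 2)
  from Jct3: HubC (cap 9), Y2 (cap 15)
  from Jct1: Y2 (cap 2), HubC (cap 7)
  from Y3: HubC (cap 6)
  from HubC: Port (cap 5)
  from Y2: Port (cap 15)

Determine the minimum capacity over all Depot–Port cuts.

Augment Depot→Y1→Jct3→HubC→Port: bottleneck 5, flow now 5.
Augment Depot→Y1→Jct3→Y2→Port: bottleneck 1, flow now 6.
Augment Depot→HubB→Jct3→Y2→Port: bottleneck 2, flow now 8.
Augment Depot→HubB→Jct1→Y2→Port: bottleneck 2, flow now 10.
Augment Depot→Y1→Y3→HubC→Jct3→Y2→Port: bottleneck 2, flow now 12. (uses reverse residual edge)
Augment Depot→HubB→Jct1→HubC→Jct3→Y2→Port: bottleneck 2, flow now 14. (uses reverse residual edge)
Augment Depot→HubB→Y3→HubC→Jct3→Y2→Port: bottleneck 1, flow now 15. (uses reverse residual edge)
No augmenting path remains; maximum flow = 15.
By max-flow min-cut, the minimum cut capacity equals the max flow.
In the residual graph, reachable from Depot: {Depot, Y1, HubB, Jct1, Y3, HubC}.
Min-cut edges: Y1→Jct3 (6), HubB→Jct3 (2), Jct1→Y2 (2), HubC→Port (5); capacity 6 + 2 + 2 + 5 = 15.

15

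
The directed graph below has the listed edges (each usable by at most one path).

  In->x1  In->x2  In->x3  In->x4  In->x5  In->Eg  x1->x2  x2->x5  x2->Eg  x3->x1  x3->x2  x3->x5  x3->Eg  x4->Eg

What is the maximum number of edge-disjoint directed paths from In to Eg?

Assign every edge capacity 1; by Menger, the answer equals the max flow.
Path In→Eg (+1); total 1.
Path In→x2→Eg (+1); total 2.
Path In→x3→Eg (+1); total 3.
Path In→x4→Eg (+1); total 4.
No residual In→Eg path; max flow = 4.
Certifying cut of size 4: {In→Eg, In→x3, In→x4, x2→Eg}.

4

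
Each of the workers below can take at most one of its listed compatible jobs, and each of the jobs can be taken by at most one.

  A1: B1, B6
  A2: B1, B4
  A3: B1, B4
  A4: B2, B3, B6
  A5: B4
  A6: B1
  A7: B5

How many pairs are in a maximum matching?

5

Unit-capacity flow: source→left, listed edges, right→sink; max matching = max flow.
Augmenting path A1→B1 (+1); matched 1.
Augmenting path A2→B4 (+1); matched 2.
Augmenting path A4→B2 (+1); matched 3.
Augmenting path A7→B5 (+1); matched 4.
Augmenting path A3→B1→A1→B6 (+1); matched 5.
No augmenting path remains; maximum matching = 5.
König certificate: {A1, A4, A7, B1, B4} is a vertex cover of size 5 (every listed pair touches it), so no matching can be larger.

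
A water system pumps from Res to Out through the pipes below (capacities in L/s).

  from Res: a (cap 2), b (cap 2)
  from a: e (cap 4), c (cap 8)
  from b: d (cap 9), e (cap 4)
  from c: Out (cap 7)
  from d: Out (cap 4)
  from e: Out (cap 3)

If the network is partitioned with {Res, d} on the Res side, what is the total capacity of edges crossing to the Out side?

Edges leaving {Res, d}: Res→a (2), Res→b (2), d→Out (4).
Cut capacity = 2 + 2 + 4 = 8.

8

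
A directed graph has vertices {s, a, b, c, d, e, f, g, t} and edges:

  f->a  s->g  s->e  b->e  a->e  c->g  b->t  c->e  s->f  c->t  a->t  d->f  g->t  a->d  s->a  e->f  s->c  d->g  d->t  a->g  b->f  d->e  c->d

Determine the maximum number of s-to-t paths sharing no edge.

4

Assign every edge capacity 1; by Menger, the answer equals the max flow.
Path s→a→t (+1); total 1.
Path s→c→t (+1); total 2.
Path s→g→t (+1); total 3.
Path s→f→a→d→t (+1); total 4.
No residual s→t path; max flow = 4.
Certifying cut of size 4: {f→a, s→a, s→c, s→g}.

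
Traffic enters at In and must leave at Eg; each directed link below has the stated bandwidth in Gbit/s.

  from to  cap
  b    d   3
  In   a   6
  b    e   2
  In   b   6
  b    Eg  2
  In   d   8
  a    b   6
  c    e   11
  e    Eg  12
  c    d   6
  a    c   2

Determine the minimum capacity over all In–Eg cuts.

6

Augment In→b→Eg: bottleneck 2, flow now 2.
Augment In→b→e→Eg: bottleneck 2, flow now 4.
Augment In→a→c→e→Eg: bottleneck 2, flow now 6.
No augmenting path remains; maximum flow = 6.
By max-flow min-cut, the minimum cut capacity equals the max flow.
In the residual graph, reachable from In: {In, a, b, d}.
Min-cut edges: a→c (2), b→e (2), b→Eg (2); capacity 2 + 2 + 2 = 6.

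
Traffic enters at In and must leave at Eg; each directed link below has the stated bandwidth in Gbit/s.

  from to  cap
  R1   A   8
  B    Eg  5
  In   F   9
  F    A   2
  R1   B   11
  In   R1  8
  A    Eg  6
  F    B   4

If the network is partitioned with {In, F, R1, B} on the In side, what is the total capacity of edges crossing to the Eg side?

Edges leaving {In, F, R1, B}: F→A (2), R1→A (8), B→Eg (5).
Cut capacity = 2 + 8 + 5 = 15.

15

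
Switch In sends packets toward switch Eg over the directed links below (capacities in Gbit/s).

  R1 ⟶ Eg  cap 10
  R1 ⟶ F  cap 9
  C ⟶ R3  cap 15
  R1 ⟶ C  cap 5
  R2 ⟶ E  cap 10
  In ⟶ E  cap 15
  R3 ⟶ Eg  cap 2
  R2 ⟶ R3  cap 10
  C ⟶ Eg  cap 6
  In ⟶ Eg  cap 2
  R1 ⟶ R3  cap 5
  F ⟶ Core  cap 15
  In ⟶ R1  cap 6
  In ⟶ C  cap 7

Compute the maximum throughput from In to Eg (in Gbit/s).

15

Augment In→Eg: bottleneck 2, flow now 2.
Augment In→C→Eg: bottleneck 6, flow now 8.
Augment In→R1→Eg: bottleneck 6, flow now 14.
Augment In→C→R3→Eg: bottleneck 1, flow now 15.
No augmenting path remains; maximum flow = 15.
In the residual graph, reachable from In: {In, E}.
Min-cut edges: In→C (7), In→R1 (6), In→Eg (2); capacity 7 + 6 + 2 = 15.
This cut is saturated, so no flow can exceed 15.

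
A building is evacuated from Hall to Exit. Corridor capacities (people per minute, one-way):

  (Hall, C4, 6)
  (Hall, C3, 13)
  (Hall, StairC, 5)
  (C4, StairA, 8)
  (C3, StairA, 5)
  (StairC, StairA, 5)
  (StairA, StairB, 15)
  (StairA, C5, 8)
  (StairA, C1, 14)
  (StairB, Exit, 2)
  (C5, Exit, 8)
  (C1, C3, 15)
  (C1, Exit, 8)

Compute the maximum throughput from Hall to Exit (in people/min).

16

Augment Hall→C4→StairA→StairB→Exit: bottleneck 2, flow now 2.
Augment Hall→C4→StairA→C5→Exit: bottleneck 4, flow now 6.
Augment Hall→C3→StairA→C5→Exit: bottleneck 4, flow now 10.
Augment Hall→C3→StairA→C1→Exit: bottleneck 1, flow now 11.
Augment Hall→StairC→StairA→C1→Exit: bottleneck 5, flow now 16.
No augmenting path remains; maximum flow = 16.
In the residual graph, reachable from Hall: {Hall, C3}.
Min-cut edges: Hall→C4 (6), Hall→StairC (5), C3→StairA (5); capacity 6 + 5 + 5 = 16.
This cut is saturated, so no flow can exceed 16.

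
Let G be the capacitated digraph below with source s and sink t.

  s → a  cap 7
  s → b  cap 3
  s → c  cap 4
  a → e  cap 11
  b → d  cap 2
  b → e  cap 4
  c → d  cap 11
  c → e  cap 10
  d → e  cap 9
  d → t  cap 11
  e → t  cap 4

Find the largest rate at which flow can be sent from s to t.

Augment s→a→e→t: bottleneck 4, flow now 4.
Augment s→b→d→t: bottleneck 2, flow now 6.
Augment s→c→d→t: bottleneck 4, flow now 10.
No augmenting path remains; maximum flow = 10.
In the residual graph, reachable from s: {s, a, b, e}.
Min-cut edges: s→c (4), b→d (2), e→t (4); capacity 4 + 2 + 4 = 10.
This cut is saturated, so no flow can exceed 10.

10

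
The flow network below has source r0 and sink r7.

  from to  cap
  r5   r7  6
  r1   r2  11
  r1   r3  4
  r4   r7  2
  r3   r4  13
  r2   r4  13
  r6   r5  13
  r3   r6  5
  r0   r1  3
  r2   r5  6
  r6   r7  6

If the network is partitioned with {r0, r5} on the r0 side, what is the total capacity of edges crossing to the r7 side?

Edges leaving {r0, r5}: r0→r1 (3), r5→r7 (6).
Cut capacity = 3 + 6 = 9.

9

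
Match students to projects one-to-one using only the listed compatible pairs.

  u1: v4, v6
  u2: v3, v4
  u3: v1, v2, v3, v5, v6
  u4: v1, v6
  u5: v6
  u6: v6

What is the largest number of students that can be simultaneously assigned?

5

Unit-capacity flow: source→left, listed edges, right→sink; max matching = max flow.
Augmenting path u1→v4 (+1); matched 1.
Augmenting path u2→v3 (+1); matched 2.
Augmenting path u3→v1 (+1); matched 3.
Augmenting path u4→v6 (+1); matched 4.
Augmenting path u5→v6→u4→v1→u3→v2 (+1); matched 5.
No augmenting path remains; maximum matching = 5.
König certificate: {u1, u2, u3, u4, v6} is a vertex cover of size 5 (every listed pair touches it), so no matching can be larger.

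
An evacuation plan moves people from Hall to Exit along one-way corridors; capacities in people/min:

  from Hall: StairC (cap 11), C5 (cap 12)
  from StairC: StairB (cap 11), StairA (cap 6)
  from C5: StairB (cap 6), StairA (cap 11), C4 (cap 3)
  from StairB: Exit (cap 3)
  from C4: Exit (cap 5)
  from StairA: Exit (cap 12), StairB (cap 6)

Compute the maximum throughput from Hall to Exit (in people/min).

Augment Hall→StairC→StairB→Exit: bottleneck 3, flow now 3.
Augment Hall→StairC→StairA→Exit: bottleneck 6, flow now 9.
Augment Hall→C5→C4→Exit: bottleneck 3, flow now 12.
Augment Hall→C5→StairA→Exit: bottleneck 6, flow now 18.
No augmenting path remains; maximum flow = 18.
In the residual graph, reachable from Hall: {Hall, StairC, C5, StairB, StairA}.
Min-cut edges: C5→C4 (3), StairB→Exit (3), StairA→Exit (12); capacity 3 + 3 + 12 = 18.
This cut is saturated, so no flow can exceed 18.

18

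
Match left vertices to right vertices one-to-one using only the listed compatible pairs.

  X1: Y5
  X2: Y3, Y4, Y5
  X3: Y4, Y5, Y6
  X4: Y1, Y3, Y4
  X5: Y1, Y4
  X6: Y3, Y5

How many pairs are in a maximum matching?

5

Unit-capacity flow: source→left, listed edges, right→sink; max matching = max flow.
Augmenting path X1→Y5 (+1); matched 1.
Augmenting path X2→Y3 (+1); matched 2.
Augmenting path X3→Y4 (+1); matched 3.
Augmenting path X4→Y1 (+1); matched 4.
Augmenting path X5→Y4→X3→Y6 (+1); matched 5.
No augmenting path remains; maximum matching = 5.
König certificate: {X3, Y1, Y3, Y4, Y5} is a vertex cover of size 5 (every listed pair touches it), so no matching can be larger.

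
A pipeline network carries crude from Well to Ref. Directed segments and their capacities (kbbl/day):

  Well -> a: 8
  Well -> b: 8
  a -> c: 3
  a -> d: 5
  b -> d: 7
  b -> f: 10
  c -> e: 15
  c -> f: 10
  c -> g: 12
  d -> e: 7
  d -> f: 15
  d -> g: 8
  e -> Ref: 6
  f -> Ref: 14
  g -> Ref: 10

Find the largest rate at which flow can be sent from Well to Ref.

Augment Well→b→f→Ref: bottleneck 8, flow now 8.
Augment Well→a→c→e→Ref: bottleneck 3, flow now 11.
Augment Well→a→d→e→Ref: bottleneck 3, flow now 14.
Augment Well→a→d→f→Ref: bottleneck 2, flow now 16.
No augmenting path remains; maximum flow = 16.
In the residual graph, reachable from Well: {Well}.
Min-cut edges: Well→a (8), Well→b (8); capacity 8 + 8 = 16.
This cut is saturated, so no flow can exceed 16.

16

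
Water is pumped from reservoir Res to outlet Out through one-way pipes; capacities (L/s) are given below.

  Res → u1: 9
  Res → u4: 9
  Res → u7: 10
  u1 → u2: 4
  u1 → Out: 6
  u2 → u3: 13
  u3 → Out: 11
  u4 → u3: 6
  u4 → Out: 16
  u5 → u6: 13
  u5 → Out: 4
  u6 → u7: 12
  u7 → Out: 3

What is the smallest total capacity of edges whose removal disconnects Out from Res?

21

Augment Res→u1→Out: bottleneck 6, flow now 6.
Augment Res→u4→Out: bottleneck 9, flow now 15.
Augment Res→u7→Out: bottleneck 3, flow now 18.
Augment Res→u1→u2→u3→Out: bottleneck 3, flow now 21.
No augmenting path remains; maximum flow = 21.
By max-flow min-cut, the minimum cut capacity equals the max flow.
In the residual graph, reachable from Res: {Res, u7}.
Min-cut edges: Res→u1 (9), Res→u4 (9), u7→Out (3); capacity 9 + 9 + 3 = 21.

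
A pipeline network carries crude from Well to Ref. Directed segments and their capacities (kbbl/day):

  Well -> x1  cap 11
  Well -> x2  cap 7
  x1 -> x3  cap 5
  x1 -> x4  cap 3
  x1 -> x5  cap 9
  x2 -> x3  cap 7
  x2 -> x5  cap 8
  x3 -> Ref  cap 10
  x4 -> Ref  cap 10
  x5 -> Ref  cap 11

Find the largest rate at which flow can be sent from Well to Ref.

18

Augment Well→x1→x3→Ref: bottleneck 5, flow now 5.
Augment Well→x1→x4→Ref: bottleneck 3, flow now 8.
Augment Well→x1→x5→Ref: bottleneck 3, flow now 11.
Augment Well→x2→x3→Ref: bottleneck 5, flow now 16.
Augment Well→x2→x5→Ref: bottleneck 2, flow now 18.
No augmenting path remains; maximum flow = 18.
In the residual graph, reachable from Well: {Well}.
Min-cut edges: Well→x1 (11), Well→x2 (7); capacity 11 + 7 = 18.
This cut is saturated, so no flow can exceed 18.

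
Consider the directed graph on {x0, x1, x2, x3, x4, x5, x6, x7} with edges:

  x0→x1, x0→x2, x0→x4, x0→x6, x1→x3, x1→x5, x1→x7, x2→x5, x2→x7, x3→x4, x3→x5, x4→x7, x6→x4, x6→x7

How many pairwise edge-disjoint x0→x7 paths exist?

4

Assign every edge capacity 1; by Menger, the answer equals the max flow.
Path x0→x1→x7 (+1); total 1.
Path x0→x2→x7 (+1); total 2.
Path x0→x4→x7 (+1); total 3.
Path x0→x6→x7 (+1); total 4.
No residual x0→x7 path; max flow = 4.
Certifying cut of size 4: {x0→x1, x0→x2, x0→x4, x0→x6}.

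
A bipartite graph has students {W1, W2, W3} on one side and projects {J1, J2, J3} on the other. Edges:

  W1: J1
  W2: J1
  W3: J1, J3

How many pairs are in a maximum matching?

2

Unit-capacity flow: source→left, listed edges, right→sink; max matching = max flow.
Augmenting path W1→J1 (+1); matched 1.
Augmenting path W3→J3 (+1); matched 2.
No augmenting path remains; maximum matching = 2.
König certificate: {W3, J1} is a vertex cover of size 2 (every listed pair touches it), so no matching can be larger.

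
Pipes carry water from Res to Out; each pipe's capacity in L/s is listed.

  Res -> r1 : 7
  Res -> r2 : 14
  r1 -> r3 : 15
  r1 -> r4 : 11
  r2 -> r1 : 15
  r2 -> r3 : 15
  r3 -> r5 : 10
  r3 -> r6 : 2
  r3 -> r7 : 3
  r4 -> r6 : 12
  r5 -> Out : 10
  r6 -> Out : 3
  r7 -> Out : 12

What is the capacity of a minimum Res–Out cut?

Augment Res→r1→r3→r5→Out: bottleneck 7, flow now 7.
Augment Res→r2→r3→r5→Out: bottleneck 3, flow now 10.
Augment Res→r2→r3→r6→Out: bottleneck 2, flow now 12.
Augment Res→r2→r3→r7→Out: bottleneck 3, flow now 15.
Augment Res→r2→r1→r4→r6→Out: bottleneck 1, flow now 16.
No augmenting path remains; maximum flow = 16.
By max-flow min-cut, the minimum cut capacity equals the max flow.
In the residual graph, reachable from Res: {Res, r1, r2, r3, r4, r6}.
Min-cut edges: r3→r5 (10), r3→r7 (3), r6→Out (3); capacity 10 + 3 + 3 = 16.

16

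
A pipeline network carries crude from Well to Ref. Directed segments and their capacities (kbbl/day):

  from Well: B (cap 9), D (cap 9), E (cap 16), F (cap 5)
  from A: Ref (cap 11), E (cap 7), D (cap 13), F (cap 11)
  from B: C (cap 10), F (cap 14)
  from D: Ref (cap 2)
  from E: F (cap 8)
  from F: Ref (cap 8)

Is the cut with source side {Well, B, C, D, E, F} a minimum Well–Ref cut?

Yes — it is a minimum cut (capacity 10).

Given cut capacity: 2 + 8 = 10.
Augment Well→D→Ref: bottleneck 2, flow now 2.
Augment Well→F→Ref: bottleneck 5, flow now 7.
Augment Well→B→F→Ref: bottleneck 3, flow now 10.
No augmenting path remains; maximum flow = 10.
Cut capacity 10 equals the max flow, so it is a minimum cut.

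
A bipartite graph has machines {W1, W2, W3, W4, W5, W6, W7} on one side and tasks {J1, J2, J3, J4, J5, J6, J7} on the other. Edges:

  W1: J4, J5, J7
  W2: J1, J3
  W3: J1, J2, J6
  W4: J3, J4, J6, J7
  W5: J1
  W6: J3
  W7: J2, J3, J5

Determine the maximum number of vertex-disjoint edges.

Unit-capacity flow: source→left, listed edges, right→sink; max matching = max flow.
Augmenting path W1→J4 (+1); matched 1.
Augmenting path W2→J1 (+1); matched 2.
Augmenting path W3→J2 (+1); matched 3.
Augmenting path W4→J3 (+1); matched 4.
Augmenting path W7→J5 (+1); matched 5.
Augmenting path W6→J3→W4→J6 (+1); matched 6.
No augmenting path remains; maximum matching = 6.
König certificate: {W1, W3, W4, W7, J1, J3} is a vertex cover of size 6 (every listed pair touches it), so no matching can be larger.

6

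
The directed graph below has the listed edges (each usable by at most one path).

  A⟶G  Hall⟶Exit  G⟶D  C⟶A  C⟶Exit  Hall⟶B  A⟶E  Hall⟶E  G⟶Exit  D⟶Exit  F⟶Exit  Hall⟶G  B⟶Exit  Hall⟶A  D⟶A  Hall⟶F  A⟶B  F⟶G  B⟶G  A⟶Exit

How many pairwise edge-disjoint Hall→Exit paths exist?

5

Assign every edge capacity 1; by Menger, the answer equals the max flow.
Path Hall→Exit (+1); total 1.
Path Hall→A→Exit (+1); total 2.
Path Hall→B→Exit (+1); total 3.
Path Hall→F→Exit (+1); total 4.
Path Hall→G→Exit (+1); total 5.
No residual Hall→Exit path; max flow = 5.
Certifying cut of size 5: {Hall→A, Hall→B, Hall→Exit, Hall→F, Hall→G}.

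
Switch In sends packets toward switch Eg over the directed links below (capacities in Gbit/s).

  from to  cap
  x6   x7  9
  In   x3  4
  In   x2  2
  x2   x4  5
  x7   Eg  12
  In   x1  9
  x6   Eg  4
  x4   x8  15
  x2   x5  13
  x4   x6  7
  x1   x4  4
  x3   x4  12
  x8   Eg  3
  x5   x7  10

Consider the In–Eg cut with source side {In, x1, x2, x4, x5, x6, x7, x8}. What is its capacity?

23

Edges leaving {In, x1, x2, x4, x5, x6, x7, x8}: In→x3 (4), x6→Eg (4), x7→Eg (12), x8→Eg (3).
Cut capacity = 4 + 4 + 12 + 3 = 23.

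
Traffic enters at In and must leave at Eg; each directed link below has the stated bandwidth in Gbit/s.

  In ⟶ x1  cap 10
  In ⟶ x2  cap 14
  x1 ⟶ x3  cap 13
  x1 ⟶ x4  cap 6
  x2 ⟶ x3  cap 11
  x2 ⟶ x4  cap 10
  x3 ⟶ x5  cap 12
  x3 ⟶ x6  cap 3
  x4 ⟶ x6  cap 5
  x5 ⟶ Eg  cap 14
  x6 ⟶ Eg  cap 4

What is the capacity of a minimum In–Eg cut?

16

Augment In→x1→x3→x5→Eg: bottleneck 10, flow now 10.
Augment In→x2→x3→x5→Eg: bottleneck 2, flow now 12.
Augment In→x2→x3→x6→Eg: bottleneck 3, flow now 15.
Augment In→x2→x4→x6→Eg: bottleneck 1, flow now 16.
No augmenting path remains; maximum flow = 16.
By max-flow min-cut, the minimum cut capacity equals the max flow.
In the residual graph, reachable from In: {In, x1, x2, x3, x4, x6}.
Min-cut edges: x3→x5 (12), x6→Eg (4); capacity 12 + 4 = 16.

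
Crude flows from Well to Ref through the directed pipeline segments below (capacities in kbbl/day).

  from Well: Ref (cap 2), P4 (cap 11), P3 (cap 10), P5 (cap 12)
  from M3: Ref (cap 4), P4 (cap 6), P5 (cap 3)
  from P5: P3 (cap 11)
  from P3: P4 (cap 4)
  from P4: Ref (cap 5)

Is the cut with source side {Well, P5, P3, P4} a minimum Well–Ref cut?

Yes — it is a minimum cut (capacity 7).

Given cut capacity: 2 + 5 = 7.
Augment Well→Ref: bottleneck 2, flow now 2.
Augment Well→P4→Ref: bottleneck 5, flow now 7.
No augmenting path remains; maximum flow = 7.
Cut capacity 7 equals the max flow, so it is a minimum cut.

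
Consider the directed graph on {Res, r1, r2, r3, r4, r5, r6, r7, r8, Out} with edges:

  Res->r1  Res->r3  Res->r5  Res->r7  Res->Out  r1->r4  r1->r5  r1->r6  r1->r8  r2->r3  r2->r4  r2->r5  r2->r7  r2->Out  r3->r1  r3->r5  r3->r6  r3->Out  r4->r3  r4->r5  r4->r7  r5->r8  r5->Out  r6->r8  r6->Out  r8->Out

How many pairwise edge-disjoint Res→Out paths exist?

Assign every edge capacity 1; by Menger, the answer equals the max flow.
Path Res→Out (+1); total 1.
Path Res→r3→Out (+1); total 2.
Path Res→r5→Out (+1); total 3.
Path Res→r1→r6→Out (+1); total 4.
No residual Res→Out path; max flow = 4.
Certifying cut of size 4: {Res→Out, Res→r1, Res→r3, Res→r5}.

4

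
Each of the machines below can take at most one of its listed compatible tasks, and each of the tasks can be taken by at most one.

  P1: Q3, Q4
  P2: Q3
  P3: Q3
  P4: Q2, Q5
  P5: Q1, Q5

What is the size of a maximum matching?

Unit-capacity flow: source→left, listed edges, right→sink; max matching = max flow.
Augmenting path P1→Q3 (+1); matched 1.
Augmenting path P4→Q2 (+1); matched 2.
Augmenting path P5→Q1 (+1); matched 3.
Augmenting path P2→Q3→P1→Q4 (+1); matched 4.
No augmenting path remains; maximum matching = 4.
König certificate: {P1, P4, P5, Q3} is a vertex cover of size 4 (every listed pair touches it), so no matching can be larger.

4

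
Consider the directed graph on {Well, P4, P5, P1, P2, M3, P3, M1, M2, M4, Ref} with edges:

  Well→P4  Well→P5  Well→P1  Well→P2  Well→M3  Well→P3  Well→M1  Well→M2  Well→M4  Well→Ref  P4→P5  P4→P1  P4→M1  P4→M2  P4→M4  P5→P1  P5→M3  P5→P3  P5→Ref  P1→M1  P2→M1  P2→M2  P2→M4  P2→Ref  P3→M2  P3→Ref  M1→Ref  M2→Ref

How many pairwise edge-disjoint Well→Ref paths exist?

Assign every edge capacity 1; by Menger, the answer equals the max flow.
Path Well→Ref (+1); total 1.
Path Well→P5→Ref (+1); total 2.
Path Well→P2→Ref (+1); total 3.
Path Well→P3→Ref (+1); total 4.
Path Well→M1→Ref (+1); total 5.
Path Well→M2→Ref (+1); total 6.
No residual Well→Ref path; max flow = 6.
Certifying cut of size 6: {M1→Ref, M2→Ref, P3→Ref, P5→Ref, Well→P2, Well→Ref}.

6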